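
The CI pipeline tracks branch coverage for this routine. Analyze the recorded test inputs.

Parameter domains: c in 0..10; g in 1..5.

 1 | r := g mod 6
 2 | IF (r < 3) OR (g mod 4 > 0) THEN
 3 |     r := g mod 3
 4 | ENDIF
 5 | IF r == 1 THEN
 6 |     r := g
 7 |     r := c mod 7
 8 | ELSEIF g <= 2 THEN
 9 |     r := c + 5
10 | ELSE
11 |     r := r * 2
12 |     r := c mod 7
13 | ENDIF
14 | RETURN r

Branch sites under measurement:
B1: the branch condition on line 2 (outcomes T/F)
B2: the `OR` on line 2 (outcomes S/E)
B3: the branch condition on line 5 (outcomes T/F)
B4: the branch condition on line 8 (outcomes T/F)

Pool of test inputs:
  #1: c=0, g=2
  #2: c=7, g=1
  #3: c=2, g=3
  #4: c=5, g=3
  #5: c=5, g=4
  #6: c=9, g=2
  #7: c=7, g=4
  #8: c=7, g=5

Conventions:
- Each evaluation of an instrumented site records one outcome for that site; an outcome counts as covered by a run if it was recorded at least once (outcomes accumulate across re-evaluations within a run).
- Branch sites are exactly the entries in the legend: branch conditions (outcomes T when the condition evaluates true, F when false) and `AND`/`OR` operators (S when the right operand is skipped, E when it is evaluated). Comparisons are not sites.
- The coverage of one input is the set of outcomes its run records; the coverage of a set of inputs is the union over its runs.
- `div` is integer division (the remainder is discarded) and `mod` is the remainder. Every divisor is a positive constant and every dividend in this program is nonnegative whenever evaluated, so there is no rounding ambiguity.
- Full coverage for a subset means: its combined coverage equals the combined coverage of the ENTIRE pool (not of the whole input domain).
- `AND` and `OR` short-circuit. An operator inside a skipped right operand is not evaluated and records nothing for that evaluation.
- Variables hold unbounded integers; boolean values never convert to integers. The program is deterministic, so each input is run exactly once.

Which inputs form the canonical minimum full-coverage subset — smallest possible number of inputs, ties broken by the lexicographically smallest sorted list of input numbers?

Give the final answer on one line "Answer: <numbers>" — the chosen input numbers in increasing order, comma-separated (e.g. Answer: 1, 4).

input #1, c=0, g=2: outcomes B1=T, B2=S, B3=F, B4=T
input #2, c=7, g=1: outcomes B1=T, B2=S, B3=T
input #3, c=2, g=3: outcomes B1=T, B2=E, B3=F, B4=F
input #4, c=5, g=3: outcomes B1=T, B2=E, B3=F, B4=F
input #5, c=5, g=4: outcomes B1=F, B2=E, B3=F, B4=F
input #6, c=9, g=2: outcomes B1=T, B2=S, B3=F, B4=T
input #7, c=7, g=4: outcomes B1=F, B2=E, B3=F, B4=F
input #8, c=7, g=5: outcomes B1=T, B2=E, B3=F, B4=F
the full pool covers 8 outcomes: B1=T, B1=F, B2=S, B2=E, B3=T, B3=F, B4=T, B4=F
size 1 is not enough: best union over all size-1 subsets is 4/8
size 2 is not enough: best union over all size-2 subsets is 7/8
size 3: inputs {1, 2, 5} cover all 8 outcomes, and no lexicographically smaller subset of this size does

Answer: 1, 2, 5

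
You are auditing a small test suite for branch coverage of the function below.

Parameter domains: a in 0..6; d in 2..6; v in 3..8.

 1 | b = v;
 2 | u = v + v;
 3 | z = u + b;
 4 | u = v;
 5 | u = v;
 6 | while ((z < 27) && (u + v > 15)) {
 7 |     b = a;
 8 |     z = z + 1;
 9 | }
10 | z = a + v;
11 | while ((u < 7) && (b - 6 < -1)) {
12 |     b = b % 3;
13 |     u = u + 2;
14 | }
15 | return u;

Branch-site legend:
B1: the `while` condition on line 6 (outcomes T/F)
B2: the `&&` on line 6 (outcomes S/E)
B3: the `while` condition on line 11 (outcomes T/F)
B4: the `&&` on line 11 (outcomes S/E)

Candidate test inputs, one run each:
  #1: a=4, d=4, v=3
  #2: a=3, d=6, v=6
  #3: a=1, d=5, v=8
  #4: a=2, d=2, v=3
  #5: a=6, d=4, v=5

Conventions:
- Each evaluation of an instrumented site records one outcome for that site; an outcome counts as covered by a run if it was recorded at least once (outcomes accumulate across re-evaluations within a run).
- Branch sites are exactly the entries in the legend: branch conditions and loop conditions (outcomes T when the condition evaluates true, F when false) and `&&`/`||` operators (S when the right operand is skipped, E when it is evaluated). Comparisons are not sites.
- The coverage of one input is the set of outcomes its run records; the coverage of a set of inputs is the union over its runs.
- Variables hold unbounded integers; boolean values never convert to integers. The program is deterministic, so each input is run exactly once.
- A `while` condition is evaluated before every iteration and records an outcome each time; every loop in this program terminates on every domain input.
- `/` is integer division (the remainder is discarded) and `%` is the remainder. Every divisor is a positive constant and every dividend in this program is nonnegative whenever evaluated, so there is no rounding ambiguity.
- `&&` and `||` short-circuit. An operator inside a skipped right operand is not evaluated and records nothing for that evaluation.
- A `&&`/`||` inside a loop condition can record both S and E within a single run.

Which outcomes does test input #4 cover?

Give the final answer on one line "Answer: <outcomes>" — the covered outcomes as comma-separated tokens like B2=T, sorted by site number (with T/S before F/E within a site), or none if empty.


Event log for input #4 (a=2, d=2, v=3):
  B2->E, B1->F, B4->E, B3->T, B4->E, B3->T, B4->S, B3->F
as a set, this run covers: B1=F, B2=E, B3=T, B3=F, B4=S, B4=E
Answer: B1=F, B2=E, B3=T, B3=F, B4=S, B4=E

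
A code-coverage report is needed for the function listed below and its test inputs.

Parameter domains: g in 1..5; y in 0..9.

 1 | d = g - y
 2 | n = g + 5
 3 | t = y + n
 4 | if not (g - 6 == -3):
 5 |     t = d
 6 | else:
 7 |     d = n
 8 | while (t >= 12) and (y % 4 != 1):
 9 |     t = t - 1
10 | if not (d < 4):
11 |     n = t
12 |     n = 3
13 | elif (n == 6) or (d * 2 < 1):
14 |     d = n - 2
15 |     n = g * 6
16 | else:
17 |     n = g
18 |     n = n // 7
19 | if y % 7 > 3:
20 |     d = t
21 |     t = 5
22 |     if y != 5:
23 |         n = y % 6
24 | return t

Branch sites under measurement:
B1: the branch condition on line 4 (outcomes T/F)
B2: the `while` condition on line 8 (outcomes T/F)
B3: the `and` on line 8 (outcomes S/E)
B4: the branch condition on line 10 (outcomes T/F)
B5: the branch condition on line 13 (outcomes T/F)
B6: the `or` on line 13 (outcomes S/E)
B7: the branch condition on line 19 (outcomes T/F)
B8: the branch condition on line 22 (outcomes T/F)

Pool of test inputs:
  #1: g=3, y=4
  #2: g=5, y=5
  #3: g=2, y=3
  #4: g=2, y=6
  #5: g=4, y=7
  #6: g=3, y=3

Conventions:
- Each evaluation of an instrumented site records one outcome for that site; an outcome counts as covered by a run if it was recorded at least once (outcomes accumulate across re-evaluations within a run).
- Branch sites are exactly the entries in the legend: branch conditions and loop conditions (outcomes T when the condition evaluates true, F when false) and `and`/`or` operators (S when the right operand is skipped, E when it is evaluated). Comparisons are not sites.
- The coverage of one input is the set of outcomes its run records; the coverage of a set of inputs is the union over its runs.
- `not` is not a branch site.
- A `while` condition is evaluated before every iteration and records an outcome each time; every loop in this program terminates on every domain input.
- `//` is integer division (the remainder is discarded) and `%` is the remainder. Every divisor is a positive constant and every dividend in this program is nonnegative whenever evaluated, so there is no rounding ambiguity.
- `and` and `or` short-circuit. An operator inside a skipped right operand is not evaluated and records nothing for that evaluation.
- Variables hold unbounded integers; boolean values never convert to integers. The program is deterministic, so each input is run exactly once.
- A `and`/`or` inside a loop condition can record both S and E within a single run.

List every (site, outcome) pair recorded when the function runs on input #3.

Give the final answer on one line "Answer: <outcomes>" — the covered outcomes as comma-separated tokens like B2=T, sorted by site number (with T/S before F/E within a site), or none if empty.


Tracing the run of input #3 (g=2, y=3):
  B1->T, B3->S, B2->F, B4->F, B6->E, B5->T, B7->F
collecting distinct outcomes: B1=T, B2=F, B3=S, B4=F, B5=T, B6=E, B7=F
Answer: B1=T, B2=F, B3=S, B4=F, B5=T, B6=E, B7=F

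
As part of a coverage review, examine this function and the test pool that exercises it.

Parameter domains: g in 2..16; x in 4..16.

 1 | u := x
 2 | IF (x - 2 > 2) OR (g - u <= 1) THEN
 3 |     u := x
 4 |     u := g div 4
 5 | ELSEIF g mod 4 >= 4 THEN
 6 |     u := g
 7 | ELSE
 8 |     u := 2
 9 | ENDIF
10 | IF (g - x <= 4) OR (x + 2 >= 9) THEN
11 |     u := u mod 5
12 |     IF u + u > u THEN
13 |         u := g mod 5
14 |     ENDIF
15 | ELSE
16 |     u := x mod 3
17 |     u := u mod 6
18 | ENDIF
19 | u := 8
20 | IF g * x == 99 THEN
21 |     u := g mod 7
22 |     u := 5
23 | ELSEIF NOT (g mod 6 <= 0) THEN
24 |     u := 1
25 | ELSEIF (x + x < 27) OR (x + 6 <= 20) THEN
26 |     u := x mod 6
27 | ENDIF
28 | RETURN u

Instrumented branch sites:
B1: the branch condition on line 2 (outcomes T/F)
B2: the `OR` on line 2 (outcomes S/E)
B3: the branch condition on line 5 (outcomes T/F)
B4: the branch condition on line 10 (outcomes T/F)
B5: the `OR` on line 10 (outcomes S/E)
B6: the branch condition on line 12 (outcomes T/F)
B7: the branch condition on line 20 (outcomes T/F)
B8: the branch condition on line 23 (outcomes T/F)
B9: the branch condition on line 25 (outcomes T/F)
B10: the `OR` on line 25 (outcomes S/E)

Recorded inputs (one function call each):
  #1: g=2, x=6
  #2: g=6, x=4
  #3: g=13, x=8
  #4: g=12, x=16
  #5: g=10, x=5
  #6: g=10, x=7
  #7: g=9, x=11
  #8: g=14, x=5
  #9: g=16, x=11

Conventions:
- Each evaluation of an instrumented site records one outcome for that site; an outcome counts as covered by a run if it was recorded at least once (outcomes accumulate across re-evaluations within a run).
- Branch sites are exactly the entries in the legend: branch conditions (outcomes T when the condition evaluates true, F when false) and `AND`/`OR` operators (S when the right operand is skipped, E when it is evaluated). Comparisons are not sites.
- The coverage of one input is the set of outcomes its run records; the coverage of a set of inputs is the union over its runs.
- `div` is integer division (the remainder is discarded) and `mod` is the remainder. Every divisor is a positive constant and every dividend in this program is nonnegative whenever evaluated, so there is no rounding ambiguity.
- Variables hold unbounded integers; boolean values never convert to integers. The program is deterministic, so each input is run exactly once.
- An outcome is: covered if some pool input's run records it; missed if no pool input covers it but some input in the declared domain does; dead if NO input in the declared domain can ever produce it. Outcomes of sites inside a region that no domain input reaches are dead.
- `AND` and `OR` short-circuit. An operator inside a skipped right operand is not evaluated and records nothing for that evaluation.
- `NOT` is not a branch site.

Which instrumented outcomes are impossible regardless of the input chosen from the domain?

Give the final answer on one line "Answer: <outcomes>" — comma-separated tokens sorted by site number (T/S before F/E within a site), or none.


exhaustive pass over the 195-input domain:
  B3=T: zero occurrences over every domain input -> dead
  reachable outcomes have witnesses, e.g. B1=T (e.g. g=2, x=4), B1=F (e.g. g=6, x=4), B2=S (e.g. g=2, x=5), B2=E (e.g. g=2, x=4)
Answer: B3=T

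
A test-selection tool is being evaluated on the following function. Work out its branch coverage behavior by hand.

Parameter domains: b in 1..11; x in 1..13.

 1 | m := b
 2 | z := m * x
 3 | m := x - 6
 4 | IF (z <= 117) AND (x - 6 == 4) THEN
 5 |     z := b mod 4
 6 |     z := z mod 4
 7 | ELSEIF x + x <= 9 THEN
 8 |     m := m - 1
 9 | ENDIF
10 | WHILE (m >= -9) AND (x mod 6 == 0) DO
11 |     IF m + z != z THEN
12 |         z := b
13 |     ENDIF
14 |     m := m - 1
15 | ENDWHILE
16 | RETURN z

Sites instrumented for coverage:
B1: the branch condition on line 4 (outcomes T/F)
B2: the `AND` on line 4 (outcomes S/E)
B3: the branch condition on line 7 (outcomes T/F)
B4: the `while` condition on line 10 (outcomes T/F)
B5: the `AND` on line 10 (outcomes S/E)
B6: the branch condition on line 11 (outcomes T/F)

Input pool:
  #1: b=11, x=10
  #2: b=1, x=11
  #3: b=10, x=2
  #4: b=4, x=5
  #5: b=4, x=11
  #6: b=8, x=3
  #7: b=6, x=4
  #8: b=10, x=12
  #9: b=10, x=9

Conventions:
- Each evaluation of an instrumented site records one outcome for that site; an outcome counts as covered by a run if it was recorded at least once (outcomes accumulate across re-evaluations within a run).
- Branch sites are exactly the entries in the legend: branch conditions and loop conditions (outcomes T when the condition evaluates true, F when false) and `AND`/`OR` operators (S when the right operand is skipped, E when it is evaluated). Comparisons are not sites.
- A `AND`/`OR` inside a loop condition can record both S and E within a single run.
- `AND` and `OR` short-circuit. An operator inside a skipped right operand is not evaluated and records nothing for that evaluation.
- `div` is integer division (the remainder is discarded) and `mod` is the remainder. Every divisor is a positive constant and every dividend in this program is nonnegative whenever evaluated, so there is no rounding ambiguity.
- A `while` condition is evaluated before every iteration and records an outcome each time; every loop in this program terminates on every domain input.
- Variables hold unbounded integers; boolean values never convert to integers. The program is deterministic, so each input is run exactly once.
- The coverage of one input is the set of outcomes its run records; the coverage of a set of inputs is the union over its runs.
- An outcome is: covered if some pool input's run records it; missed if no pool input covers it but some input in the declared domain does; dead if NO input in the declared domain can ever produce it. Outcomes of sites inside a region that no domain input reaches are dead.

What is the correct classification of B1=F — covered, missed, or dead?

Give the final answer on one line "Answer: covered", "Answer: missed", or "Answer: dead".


B1=F is recorded by pool input(s) 2, 3, 4, 5, 6, 7, 8, 9 -> covered
Answer: covered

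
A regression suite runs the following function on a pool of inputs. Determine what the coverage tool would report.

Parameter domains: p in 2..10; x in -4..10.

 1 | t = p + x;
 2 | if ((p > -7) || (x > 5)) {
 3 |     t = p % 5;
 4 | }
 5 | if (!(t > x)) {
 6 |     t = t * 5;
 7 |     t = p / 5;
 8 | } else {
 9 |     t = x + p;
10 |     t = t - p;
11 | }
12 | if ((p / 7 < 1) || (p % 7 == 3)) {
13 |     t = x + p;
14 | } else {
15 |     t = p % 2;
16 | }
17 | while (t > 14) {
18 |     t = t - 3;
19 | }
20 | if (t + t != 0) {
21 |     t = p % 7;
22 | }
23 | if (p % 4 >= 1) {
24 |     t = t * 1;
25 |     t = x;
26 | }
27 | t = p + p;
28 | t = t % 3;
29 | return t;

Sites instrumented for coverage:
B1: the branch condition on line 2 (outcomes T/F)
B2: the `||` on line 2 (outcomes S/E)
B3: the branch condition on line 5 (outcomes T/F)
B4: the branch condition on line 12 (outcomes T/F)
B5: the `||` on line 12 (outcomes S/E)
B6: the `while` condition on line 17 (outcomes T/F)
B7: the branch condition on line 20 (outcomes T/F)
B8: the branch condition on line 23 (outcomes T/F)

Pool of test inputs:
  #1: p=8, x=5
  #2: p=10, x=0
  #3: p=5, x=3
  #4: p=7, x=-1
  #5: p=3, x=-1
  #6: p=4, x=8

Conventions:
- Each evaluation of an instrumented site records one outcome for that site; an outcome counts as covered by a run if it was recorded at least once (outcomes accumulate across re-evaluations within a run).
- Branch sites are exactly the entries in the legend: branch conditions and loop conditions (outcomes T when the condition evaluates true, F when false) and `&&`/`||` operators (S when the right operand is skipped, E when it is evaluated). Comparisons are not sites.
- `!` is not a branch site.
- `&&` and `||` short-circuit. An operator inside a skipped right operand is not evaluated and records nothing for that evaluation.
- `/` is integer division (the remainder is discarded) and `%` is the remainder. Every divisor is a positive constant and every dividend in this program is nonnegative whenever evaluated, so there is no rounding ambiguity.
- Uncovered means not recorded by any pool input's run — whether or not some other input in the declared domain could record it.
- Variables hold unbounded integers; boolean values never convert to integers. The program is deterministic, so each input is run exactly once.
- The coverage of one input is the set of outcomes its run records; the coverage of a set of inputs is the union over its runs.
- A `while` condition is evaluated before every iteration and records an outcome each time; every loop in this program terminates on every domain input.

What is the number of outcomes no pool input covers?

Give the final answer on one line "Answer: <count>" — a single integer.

input #1 (p=8, x=5): events B2->S, B1->T, B3->T, B5->E, B4->F, B6->F, B7->F, B8->F; covers B1=T, B2=S, B3=T, B4=F, B5=E, B6=F, B7=F, B8=F
input #2 (p=10, x=0): events B2->S, B1->T, B3->T, B5->E, B4->T, B6->F, B7->T, B8->T; covers B1=T, B2=S, B3=T, B4=T, B5=E, B6=F, B7=T, B8=T
input #3 (p=5, x=3): events B2->S, B1->T, B3->T, B5->S, B4->T, B6->F, B7->T, B8->T; covers B1=T, B2=S, B3=T, B4=T, B5=S, B6=F, B7=T, B8=T
input #4 (p=7, x=-1): events B2->S, B1->T, B3->F, B5->E, B4->F, B6->F, B7->T, B8->T; covers B1=T, B2=S, B3=F, B4=F, B5=E, B6=F, B7=T, B8=T
input #5 (p=3, x=-1): events B2->S, B1->T, B3->F, B5->S, B4->T, B6->F, B7->T, B8->T; covers B1=T, B2=S, B3=F, B4=T, B5=S, B6=F, B7=T, B8=T
input #6 (p=4, x=8): events B2->S, B1->T, B3->T, B5->S, B4->T, B6->F, B7->T, B8->F; covers B1=T, B2=S, B3=T, B4=T, B5=S, B6=F, B7=T, B8=F
union over the pool: B1=T, B2=S, B3=T, B3=F, B4=T, B4=F, B5=S, B5=E, B6=F, B7=T, B7=F, B8=T, B8=F
uncovered (3 of 16): B1=F, B2=E, B6=T

Answer: 3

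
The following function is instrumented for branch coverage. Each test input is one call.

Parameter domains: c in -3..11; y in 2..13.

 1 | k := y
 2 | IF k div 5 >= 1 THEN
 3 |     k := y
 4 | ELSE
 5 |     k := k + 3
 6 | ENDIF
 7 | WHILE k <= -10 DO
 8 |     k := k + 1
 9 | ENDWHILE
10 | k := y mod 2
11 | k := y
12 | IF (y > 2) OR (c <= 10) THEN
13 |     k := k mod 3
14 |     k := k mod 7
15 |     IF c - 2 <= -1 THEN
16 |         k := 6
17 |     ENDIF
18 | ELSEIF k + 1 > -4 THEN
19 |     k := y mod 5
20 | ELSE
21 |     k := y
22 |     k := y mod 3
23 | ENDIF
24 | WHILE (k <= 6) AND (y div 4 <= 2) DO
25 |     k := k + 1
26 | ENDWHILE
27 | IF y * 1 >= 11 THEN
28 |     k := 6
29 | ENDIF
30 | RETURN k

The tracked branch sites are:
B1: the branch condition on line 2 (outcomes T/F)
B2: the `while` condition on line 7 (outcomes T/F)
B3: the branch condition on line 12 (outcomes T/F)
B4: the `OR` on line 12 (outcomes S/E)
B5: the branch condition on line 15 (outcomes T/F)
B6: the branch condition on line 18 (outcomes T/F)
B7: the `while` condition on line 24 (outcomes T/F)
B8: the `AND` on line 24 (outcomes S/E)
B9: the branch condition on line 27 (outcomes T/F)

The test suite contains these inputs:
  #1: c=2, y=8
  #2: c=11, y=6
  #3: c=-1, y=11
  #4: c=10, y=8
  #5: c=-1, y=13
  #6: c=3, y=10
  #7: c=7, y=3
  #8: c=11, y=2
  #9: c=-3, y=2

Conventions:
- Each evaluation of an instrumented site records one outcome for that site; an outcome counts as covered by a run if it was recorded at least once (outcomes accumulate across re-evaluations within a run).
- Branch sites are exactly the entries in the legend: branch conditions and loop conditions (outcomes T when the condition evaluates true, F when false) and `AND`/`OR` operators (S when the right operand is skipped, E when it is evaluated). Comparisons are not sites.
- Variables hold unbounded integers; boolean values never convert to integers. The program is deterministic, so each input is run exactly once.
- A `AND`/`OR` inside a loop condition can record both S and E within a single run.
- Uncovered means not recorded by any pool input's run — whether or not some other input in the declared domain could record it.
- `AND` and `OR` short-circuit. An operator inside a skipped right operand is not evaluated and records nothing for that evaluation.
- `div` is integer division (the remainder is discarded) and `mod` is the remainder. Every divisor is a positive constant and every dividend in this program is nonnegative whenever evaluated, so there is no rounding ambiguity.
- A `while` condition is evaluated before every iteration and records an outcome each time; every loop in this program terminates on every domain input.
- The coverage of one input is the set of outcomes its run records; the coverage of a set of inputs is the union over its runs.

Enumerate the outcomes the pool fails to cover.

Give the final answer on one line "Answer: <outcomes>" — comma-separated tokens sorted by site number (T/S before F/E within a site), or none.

run #1 (c=2, y=8) runs B1->T, B2->F, B4->S, B3->T, B5->F, B8->E, B7->T, B8->E, B7->T, B8->E, B7->T, B8->E, B7->T, B8->E, ...; records B1=T, B2=F, B3=T, B4=S, B5=F, B7=T, B7=F, B8=S, B8=E, B9=F
run #2 (c=11, y=6) runs B1->T, B2->F, B4->S, B3->T, B5->F, B8->E, B7->T, B8->E, B7->T, B8->E, B7->T, B8->E, B7->T, B8->E, ...; records B1=T, B2=F, B3=T, B4=S, B5=F, B7=T, B7=F, B8=S, B8=E, B9=F
run #3 (c=-1, y=11) runs B1->T, B2->F, B4->S, B3->T, B5->T, B8->E, B7->T, B8->S, B7->F, B9->T; records B1=T, B2=F, B3=T, B4=S, B5=T, B7=T, B7=F, B8=S, B8=E, B9=T
run #4 (c=10, y=8) runs B1->T, B2->F, B4->S, B3->T, B5->F, B8->E, B7->T, B8->E, B7->T, B8->E, B7->T, B8->E, B7->T, B8->E, ...; records B1=T, B2=F, B3=T, B4=S, B5=F, B7=T, B7=F, B8=S, B8=E, B9=F
run #5 (c=-1, y=13) runs B1->T, B2->F, B4->S, B3->T, B5->T, B8->E, B7->F, B9->T; records B1=T, B2=F, B3=T, B4=S, B5=T, B7=F, B8=E, B9=T
run #6 (c=3, y=10) runs B1->T, B2->F, B4->S, B3->T, B5->F, B8->E, B7->T, B8->E, B7->T, B8->E, B7->T, B8->E, B7->T, B8->E, ...; records B1=T, B2=F, B3=T, B4=S, B5=F, B7=T, B7=F, B8=S, B8=E, B9=F
run #7 (c=7, y=3) runs B1->F, B2->F, B4->S, B3->T, B5->F, B8->E, B7->T, B8->E, B7->T, B8->E, B7->T, B8->E, B7->T, B8->E, ...; records B1=F, B2=F, B3=T, B4=S, B5=F, B7=T, B7=F, B8=S, B8=E, B9=F
run #8 (c=11, y=2) runs B1->F, B2->F, B4->E, B3->F, B6->T, B8->E, B7->T, B8->E, B7->T, B8->E, B7->T, B8->E, B7->T, B8->E, ...; records B1=F, B2=F, B3=F, B4=E, B6=T, B7=T, B7=F, B8=S, B8=E, B9=F
run #9 (c=-3, y=2) runs B1->F, B2->F, B4->E, B3->T, B5->T, B8->E, B7->T, B8->S, B7->F, B9->F; records B1=F, B2=F, B3=T, B4=E, B5=T, B7=T, B7=F, B8=S, B8=E, B9=F
union over the pool: B1=T, B1=F, B2=F, B3=T, B3=F, B4=S, B4=E, B5=T, B5=F, B6=T, B7=T, B7=F, B8=S, B8=E, B9=T, B9=F
uncovered (2 of 18): B2=T, B6=F

Answer: B2=T, B6=F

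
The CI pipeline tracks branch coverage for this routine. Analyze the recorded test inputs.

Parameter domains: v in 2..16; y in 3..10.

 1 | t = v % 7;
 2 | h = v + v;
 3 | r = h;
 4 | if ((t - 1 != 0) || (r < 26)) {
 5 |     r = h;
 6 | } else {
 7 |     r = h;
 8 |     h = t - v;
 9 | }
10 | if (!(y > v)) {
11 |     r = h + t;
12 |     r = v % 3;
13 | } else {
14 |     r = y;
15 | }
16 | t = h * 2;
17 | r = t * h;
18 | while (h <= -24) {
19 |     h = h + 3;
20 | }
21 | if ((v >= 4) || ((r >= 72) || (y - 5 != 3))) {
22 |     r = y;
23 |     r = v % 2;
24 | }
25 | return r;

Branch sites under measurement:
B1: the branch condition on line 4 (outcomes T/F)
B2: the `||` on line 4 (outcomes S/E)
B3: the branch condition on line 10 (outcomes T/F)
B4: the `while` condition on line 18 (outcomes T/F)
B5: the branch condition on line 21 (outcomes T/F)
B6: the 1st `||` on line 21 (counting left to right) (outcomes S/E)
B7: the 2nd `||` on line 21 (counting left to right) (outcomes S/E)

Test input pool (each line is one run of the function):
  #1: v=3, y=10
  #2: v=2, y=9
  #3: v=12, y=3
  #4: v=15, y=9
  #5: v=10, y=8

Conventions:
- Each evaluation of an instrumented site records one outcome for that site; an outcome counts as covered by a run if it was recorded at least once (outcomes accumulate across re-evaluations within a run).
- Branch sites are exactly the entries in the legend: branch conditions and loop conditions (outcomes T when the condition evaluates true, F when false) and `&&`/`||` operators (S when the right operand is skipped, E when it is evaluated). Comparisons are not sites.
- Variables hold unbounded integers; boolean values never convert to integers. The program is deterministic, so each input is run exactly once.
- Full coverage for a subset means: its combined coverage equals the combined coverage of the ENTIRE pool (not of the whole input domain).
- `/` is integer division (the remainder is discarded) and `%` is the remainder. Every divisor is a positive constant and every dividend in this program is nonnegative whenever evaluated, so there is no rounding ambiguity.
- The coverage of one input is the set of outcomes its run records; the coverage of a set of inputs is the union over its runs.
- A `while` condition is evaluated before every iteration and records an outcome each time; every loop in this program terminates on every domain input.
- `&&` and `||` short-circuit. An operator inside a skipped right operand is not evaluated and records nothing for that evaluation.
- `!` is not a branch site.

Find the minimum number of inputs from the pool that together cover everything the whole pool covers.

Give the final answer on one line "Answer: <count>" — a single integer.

#1 (v=3, y=10) -> covered: B1=T, B2=S, B3=F, B4=F, B5=T, B6=E, B7=S
#2 (v=2, y=9) -> covered: B1=T, B2=S, B3=F, B4=F, B5=T, B6=E, B7=E
#3 (v=12, y=3) -> covered: B1=T, B2=S, B3=T, B4=F, B5=T, B6=S
#4 (v=15, y=9) -> covered: B1=F, B2=E, B3=T, B4=F, B5=T, B6=S
#5 (v=10, y=8) -> covered: B1=T, B2=S, B3=T, B4=F, B5=T, B6=S
union over all inputs: B1=T, B1=F, B2=S, B2=E, B3=T, B3=F, B4=F, B5=T, B6=S, B6=E, B7=S, B7=E (12 outcomes)
size 1 is not enough: best union over all size-1 subsets is 7/12
size 2 is not enough: best union over all size-2 subsets is 11/12
size 3: inputs {1, 2, 4} cover all 12 outcomes, and no lexicographically smaller subset of this size does

Answer: 3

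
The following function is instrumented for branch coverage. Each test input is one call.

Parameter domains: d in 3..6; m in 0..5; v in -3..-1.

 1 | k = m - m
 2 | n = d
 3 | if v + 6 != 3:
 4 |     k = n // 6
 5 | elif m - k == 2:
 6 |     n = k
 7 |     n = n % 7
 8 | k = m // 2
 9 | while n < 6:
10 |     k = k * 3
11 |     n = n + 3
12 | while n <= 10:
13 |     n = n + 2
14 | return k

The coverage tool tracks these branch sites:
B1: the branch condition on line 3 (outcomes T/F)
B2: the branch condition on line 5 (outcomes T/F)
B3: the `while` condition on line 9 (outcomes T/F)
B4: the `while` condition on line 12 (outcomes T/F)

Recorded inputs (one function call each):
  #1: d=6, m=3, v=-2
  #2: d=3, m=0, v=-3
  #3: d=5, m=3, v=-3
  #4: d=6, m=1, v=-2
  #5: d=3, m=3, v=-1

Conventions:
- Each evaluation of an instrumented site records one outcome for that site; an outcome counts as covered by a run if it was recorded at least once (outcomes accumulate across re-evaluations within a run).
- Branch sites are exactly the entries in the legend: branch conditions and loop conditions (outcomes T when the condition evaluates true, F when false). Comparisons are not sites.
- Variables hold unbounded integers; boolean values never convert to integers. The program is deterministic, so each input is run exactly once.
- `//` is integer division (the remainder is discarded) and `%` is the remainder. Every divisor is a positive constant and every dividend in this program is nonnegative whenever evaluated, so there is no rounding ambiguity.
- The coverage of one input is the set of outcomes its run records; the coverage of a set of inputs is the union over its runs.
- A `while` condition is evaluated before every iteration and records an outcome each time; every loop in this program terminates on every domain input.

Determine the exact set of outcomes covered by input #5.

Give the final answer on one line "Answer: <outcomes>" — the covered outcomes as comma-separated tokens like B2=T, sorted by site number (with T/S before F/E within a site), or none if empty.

Running input #5 (d=3, m=3, v=-1), event by event:
  B1->T, B3->T, B3->F, B4->T, B4->T, B4->T, B4->F
distinct outcomes covered: B1=T, B3=T, B3=F, B4=T, B4=F

Answer: B1=T, B3=T, B3=F, B4=T, B4=F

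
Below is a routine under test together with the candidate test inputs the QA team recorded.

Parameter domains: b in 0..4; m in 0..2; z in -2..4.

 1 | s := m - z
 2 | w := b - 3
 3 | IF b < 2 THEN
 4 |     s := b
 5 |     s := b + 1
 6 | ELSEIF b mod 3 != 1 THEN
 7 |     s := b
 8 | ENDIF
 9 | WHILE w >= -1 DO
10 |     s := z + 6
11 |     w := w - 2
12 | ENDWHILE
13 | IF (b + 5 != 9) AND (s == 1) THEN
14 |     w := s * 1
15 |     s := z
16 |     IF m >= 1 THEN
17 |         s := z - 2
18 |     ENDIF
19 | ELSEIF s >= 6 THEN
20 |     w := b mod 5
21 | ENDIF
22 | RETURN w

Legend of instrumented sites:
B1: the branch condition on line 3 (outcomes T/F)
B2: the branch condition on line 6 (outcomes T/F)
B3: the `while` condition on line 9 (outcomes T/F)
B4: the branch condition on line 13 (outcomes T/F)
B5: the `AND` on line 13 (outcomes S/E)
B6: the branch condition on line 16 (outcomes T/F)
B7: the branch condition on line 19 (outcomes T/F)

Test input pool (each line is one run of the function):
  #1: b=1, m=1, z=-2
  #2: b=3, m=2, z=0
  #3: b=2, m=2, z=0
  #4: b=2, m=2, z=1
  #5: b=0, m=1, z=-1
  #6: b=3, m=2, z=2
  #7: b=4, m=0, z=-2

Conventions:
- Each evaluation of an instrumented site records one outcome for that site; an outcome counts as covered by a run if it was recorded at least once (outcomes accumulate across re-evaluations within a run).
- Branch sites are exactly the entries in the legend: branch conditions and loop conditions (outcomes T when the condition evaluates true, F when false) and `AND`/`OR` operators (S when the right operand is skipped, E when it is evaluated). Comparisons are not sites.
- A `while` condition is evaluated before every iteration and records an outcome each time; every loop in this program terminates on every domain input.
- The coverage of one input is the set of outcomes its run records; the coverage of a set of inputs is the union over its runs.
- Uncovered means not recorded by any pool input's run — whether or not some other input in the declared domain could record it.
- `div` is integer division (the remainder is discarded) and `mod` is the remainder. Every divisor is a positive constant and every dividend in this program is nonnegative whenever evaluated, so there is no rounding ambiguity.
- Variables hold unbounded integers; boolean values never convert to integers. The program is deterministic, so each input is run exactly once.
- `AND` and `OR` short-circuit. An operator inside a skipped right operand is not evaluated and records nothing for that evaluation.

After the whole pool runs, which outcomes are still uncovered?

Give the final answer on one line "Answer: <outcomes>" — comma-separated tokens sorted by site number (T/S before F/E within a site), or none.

run #1 (b=1, m=1, z=-2) runs B1->T, B3->F, B5->E, B4->F, B7->F; records B1=T, B3=F, B4=F, B5=E, B7=F
run #2 (b=3, m=2, z=0) runs B1->F, B2->T, B3->T, B3->F, B5->E, B4->F, B7->T; records B1=F, B2=T, B3=T, B3=F, B4=F, B5=E, B7=T
run #3 (b=2, m=2, z=0) runs B1->F, B2->T, B3->T, B3->F, B5->E, B4->F, B7->T; records B1=F, B2=T, B3=T, B3=F, B4=F, B5=E, B7=T
run #4 (b=2, m=2, z=1) runs B1->F, B2->T, B3->T, B3->F, B5->E, B4->F, B7->T; records B1=F, B2=T, B3=T, B3=F, B4=F, B5=E, B7=T
run #5 (b=0, m=1, z=-1) runs B1->T, B3->F, B5->E, B4->T, B6->T; records B1=T, B3=F, B4=T, B5=E, B6=T
run #6 (b=3, m=2, z=2) runs B1->F, B2->T, B3->T, B3->F, B5->E, B4->F, B7->T; records B1=F, B2=T, B3=T, B3=F, B4=F, B5=E, B7=T
run #7 (b=4, m=0, z=-2) runs B1->F, B2->F, B3->T, B3->T, B3->F, B5->S, B4->F, B7->F; records B1=F, B2=F, B3=T, B3=F, B4=F, B5=S, B7=F
union over the pool: B1=T, B1=F, B2=T, B2=F, B3=T, B3=F, B4=T, B4=F, B5=S, B5=E, B6=T, B7=T, B7=F
uncovered (1 of 14): B6=F

Answer: B6=F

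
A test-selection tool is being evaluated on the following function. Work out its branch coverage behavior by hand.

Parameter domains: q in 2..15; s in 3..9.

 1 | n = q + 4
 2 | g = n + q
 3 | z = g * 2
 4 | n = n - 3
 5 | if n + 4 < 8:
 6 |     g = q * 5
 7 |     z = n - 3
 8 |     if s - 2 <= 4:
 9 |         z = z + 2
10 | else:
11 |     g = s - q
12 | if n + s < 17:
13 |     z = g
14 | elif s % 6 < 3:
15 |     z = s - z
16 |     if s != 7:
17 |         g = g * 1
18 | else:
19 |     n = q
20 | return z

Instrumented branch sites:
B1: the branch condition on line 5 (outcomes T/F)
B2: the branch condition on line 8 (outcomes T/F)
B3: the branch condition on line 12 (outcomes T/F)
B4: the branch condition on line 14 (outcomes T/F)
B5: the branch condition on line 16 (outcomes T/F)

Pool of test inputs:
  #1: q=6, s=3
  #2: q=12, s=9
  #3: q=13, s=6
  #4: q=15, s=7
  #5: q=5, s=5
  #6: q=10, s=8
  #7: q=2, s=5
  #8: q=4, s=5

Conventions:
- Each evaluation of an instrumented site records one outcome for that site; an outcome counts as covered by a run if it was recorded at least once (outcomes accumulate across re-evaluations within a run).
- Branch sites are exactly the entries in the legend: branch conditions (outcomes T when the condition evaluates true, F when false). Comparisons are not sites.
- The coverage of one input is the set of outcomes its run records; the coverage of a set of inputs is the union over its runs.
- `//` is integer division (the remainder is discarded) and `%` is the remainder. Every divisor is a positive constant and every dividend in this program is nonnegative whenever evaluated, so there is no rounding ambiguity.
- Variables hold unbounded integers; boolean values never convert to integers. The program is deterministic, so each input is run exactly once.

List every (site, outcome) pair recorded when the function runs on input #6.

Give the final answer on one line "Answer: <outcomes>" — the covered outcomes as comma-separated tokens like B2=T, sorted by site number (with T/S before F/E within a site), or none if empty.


Event log for input #6 (q=10, s=8):
  B1->F, B3->F, B4->T, B5->T
as a set, this run covers: B1=F, B3=F, B4=T, B5=T
Answer: B1=F, B3=F, B4=T, B5=T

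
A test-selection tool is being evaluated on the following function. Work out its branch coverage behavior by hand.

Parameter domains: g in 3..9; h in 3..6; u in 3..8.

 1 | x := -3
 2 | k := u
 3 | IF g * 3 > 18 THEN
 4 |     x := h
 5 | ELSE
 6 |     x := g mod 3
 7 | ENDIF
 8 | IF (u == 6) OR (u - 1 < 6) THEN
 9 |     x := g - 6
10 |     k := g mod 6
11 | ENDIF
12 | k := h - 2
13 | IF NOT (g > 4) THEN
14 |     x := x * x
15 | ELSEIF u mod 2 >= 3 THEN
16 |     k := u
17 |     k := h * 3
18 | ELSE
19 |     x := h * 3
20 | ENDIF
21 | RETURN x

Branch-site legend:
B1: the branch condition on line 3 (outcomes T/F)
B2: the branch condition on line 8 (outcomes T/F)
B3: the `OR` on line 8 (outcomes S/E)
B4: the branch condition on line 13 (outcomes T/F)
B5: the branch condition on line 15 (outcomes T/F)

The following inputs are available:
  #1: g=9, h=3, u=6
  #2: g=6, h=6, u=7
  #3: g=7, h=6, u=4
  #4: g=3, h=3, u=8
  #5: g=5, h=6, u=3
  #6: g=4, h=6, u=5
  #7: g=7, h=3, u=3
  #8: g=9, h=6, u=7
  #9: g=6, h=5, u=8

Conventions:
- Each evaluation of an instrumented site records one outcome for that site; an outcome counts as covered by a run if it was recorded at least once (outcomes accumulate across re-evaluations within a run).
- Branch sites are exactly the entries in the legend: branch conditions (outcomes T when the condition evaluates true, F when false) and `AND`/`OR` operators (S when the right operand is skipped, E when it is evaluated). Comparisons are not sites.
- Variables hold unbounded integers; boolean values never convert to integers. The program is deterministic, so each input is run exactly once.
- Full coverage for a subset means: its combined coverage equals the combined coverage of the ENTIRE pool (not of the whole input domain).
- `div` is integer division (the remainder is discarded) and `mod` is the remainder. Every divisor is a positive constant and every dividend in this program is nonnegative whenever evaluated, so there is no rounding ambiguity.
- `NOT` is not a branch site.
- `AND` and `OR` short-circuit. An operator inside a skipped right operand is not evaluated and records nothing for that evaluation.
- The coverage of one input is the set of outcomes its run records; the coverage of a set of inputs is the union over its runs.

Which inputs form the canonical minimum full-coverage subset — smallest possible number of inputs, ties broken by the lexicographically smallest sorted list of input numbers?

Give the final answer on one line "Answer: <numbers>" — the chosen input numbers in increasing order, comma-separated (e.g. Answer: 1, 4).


test 1 (g=9, h=3, u=6) fires B1->T, B3->S, B2->T, B4->F, B5->F; hits B1=T, B2=T, B3=S, B4=F, B5=F
test 2 (g=6, h=6, u=7) fires B1->F, B3->E, B2->F, B4->F, B5->F; hits B1=F, B2=F, B3=E, B4=F, B5=F
test 3 (g=7, h=6, u=4) fires B1->T, B3->E, B2->T, B4->F, B5->F; hits B1=T, B2=T, B3=E, B4=F, B5=F
test 4 (g=3, h=3, u=8) fires B1->F, B3->E, B2->F, B4->T; hits B1=F, B2=F, B3=E, B4=T
test 5 (g=5, h=6, u=3) fires B1->F, B3->E, B2->T, B4->F, B5->F; hits B1=F, B2=T, B3=E, B4=F, B5=F
test 6 (g=4, h=6, u=5) fires B1->F, B3->E, B2->T, B4->T; hits B1=F, B2=T, B3=E, B4=T
test 7 (g=7, h=3, u=3) fires B1->T, B3->E, B2->T, B4->F, B5->F; hits B1=T, B2=T, B3=E, B4=F, B5=F
test 8 (g=9, h=6, u=7) fires B1->T, B3->E, B2->F, B4->F, B5->F; hits B1=T, B2=F, B3=E, B4=F, B5=F
test 9 (g=6, h=5, u=8) fires B1->F, B3->E, B2->F, B4->F, B5->F; hits B1=F, B2=F, B3=E, B4=F, B5=F
the full pool covers 9 outcomes: B1=T, B1=F, B2=T, B2=F, B3=S, B3=E, B4=T, B4=F, B5=F
no size-1 subset reaches all 9 outcomes (best union: 5/9)
the canonical winner is {1, 4}: size 2, full 9-outcome coverage, earliest index list among size-2 covers
Answer: 1, 4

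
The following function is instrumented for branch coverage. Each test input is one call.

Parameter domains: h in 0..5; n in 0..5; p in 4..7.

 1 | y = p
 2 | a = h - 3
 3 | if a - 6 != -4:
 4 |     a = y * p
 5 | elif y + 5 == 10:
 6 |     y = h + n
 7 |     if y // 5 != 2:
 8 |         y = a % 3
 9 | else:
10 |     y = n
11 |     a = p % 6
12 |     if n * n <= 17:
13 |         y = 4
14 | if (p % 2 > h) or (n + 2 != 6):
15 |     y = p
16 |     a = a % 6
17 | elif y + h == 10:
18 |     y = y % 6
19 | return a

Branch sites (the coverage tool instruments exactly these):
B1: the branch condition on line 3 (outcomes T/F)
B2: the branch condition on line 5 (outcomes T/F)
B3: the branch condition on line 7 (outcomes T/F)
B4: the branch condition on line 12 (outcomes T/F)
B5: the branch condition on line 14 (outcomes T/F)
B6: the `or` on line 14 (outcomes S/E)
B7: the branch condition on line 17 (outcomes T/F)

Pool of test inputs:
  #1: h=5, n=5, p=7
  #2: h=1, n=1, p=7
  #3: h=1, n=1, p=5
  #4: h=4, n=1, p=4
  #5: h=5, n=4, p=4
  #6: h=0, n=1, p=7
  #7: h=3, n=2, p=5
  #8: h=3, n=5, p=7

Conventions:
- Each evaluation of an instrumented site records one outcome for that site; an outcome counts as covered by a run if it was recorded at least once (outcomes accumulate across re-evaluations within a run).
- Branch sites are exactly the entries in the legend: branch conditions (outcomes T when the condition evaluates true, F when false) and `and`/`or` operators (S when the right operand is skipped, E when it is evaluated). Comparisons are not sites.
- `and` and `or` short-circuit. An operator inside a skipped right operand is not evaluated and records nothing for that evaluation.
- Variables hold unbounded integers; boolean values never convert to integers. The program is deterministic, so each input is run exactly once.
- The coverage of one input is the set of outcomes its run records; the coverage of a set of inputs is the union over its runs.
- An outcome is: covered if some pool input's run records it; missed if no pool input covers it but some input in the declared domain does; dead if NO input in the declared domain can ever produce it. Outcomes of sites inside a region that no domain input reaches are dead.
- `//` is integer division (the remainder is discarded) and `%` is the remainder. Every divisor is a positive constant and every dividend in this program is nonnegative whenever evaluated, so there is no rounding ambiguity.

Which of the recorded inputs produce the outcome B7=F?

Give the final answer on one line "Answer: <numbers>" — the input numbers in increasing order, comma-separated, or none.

input #1 (h=5, n=5, p=7): does not produce B7=F
input #2 (h=1, n=1, p=7): does not produce B7=F
input #3 (h=1, n=1, p=5): does not produce B7=F
input #4 (h=4, n=1, p=4): does not produce B7=F
input #5 (h=5, n=4, p=4): produces B7=F
input #6 (h=0, n=1, p=7): does not produce B7=F
input #7 (h=3, n=2, p=5): does not produce B7=F
input #8 (h=3, n=5, p=7): does not produce B7=F

Answer: 5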